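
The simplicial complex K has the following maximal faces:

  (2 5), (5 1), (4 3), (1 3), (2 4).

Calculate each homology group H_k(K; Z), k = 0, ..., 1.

H_0 ≅ Z,  H_1 ≅ Z.

Order the vertices as 1 < 2 < 3 < 4 < 5. Listing each simplex with vertices in this order, K has dimension 1 with simplices:

  0-simplices (5): [1], [2], [3], [4], [5]
  1-simplices (5): [1,3], [1,5], [2,4], [2,5], [3,4]

so the chain groups are C_0 ≅ Z^5, C_1 ≅ Z^5.

Boundary ∂_1: C_1 → C_0 sends each edge [p,q] (with p < q) to q − p.
As a 5×5 matrix over Z this has rank 4, with invariant factors (1,1,1,1).

Now H_k = ker ∂_k / im ∂_{k+1}, so:

  H_0: rank C_0 − rank ∂_1 = 5 − 4 = 1, and the invariant factors of ∂_1 are all 1, so H_0 = Z.
  H_1: rank ker ∂_1 − rank ∂_2 = (5 − 4) − 0 = 1, and there is no ∂_2, so H_1 = Z.

As a check, the Euler characteristic is 5 − 5 = 0, which agrees with 1 − 1 = 0.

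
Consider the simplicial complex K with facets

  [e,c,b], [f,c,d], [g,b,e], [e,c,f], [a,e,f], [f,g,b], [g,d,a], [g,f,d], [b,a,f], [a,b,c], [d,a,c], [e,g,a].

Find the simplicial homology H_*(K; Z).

We work with the vertex ordering a < b < c < d < e < f < g. The simplices of K, each written with vertices in increasing order, are:

  0-simplices (7): a, b, c, d, e, f, g
  1-simplices (18): ab, ac, ad, ae, af, ag, bc, be, bf, bg, cd, ce, cf, df, dg, ef, eg, fg
  2-simplices (12): abc, abf, acd, adg, aef, aeg, bce, beg, bfg, cdf, cef, dfg

so the chain groups are C_0 ≅ Z^7, C_1 ≅ Z^18, C_2 ≅ Z^12.

The boundary map ∂_1: C_1 → C_0 is given by ∂[p,q] = [q] − [p].
The 7×18 boundary matrix has rank 6 and Smith normal form diag(1,1,1,1,1,1).

∂_2: C_2 → C_1 sends each 2-simplex [p,q,r] to [q,r] − [p,r] + [p,q]. For instance
  ∂aef = ef − af + ae,
  ∂acd = cd − ad + ac.
As a 18×12 matrix over Z this has rank 12, with invariant factors (1,1,1,1,1,1,1,1,1,1,1,2).

From H_k ≅ ker(∂_k) / im(∂_{k+1}) we obtain:

  H_0: rank C_0 − rank ∂_1 = 7 − 6 = 1, and the invariant factors of ∂_1 are all 1, so H_0 ≅ Z.
  H_1: rank ker ∂_1 − rank ∂_2 = (18 − 6) − 12 = 0, and ∂_2 has invariant factor 2 > 1, so H_1 ≅ Z/2.
  H_2: rank ker ∂_2 − rank ∂_3 = (12 − 12) − 0 = 0, and there is no ∂_3, so H_2 ≅ 0.

H_0 = Z,  H_1 = Z/2,  H_2 = 0.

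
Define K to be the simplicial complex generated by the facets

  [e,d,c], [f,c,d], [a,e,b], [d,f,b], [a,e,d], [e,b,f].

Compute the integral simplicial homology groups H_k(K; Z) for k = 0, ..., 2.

H_0 ≅ Z,  H_1 ≅ Z,  H_2 = 0.

Order the vertices as a < b < c < d < e < f. Listing each simplex with vertices in this order, K has dimension 2 with simplices:

  0-simplices (6): a, b, c, d, e, f
  1-simplices (12): ab, ad, ae, bd, be, bf, cd, ce, cf, de, df, ef
  2-simplices (6): abe, ade, bdf, bef, cde, cdf

giving chain groups C_0 ≅ Z^6, C_1 ≅ Z^12, C_2 ≅ Z^6.

The boundary map ∂_1: C_1 → C_0 maps an edge to its endpoints' difference, ∂[p,q] = q − p. For instance
  ∂bd = d − b.
The 6×12 boundary matrix has rank 5 and Smith normal form diag(1,1,1,1,1).

∂_2: C_2 → C_1 acts by ∂[p,q,r] = [q,r] − [p,r] + [p,q]. For instance
  ∂cde = de − ce + cd,
  ∂bef = ef − bf + be.
The resulting 12×6 matrix has rank 6, and its Smith normal form has invariant factors (1,1,1,1,1,1).

Reading off H_k = ker ∂_k / im ∂_{k+1}:

  H_0: rank C_0 − rank ∂_1 = 6 − 5 = 1, and the invariant factors of ∂_1 are all 1, so H_0 = Z.
  H_1: rank ker ∂_1 − rank ∂_2 = (12 − 5) − 6 = 1, and the invariant factors of ∂_2 are all 1, so H_1 = Z.
  H_2: rank ker ∂_2 − rank ∂_3 = (6 − 6) − 0 = 0, and there is no ∂_3, so H_2 = 0.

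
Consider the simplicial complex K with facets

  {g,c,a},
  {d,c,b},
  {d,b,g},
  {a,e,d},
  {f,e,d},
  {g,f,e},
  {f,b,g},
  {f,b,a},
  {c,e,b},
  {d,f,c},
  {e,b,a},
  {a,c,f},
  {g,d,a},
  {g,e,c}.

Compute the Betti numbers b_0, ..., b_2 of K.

Order the vertices as a < b < c < d < e < f < g. Listing each simplex with vertices in this order, K has dimension 2 with simplices:

  0-simplices (7): a, b, c, d, e, f, g
  1-simplices (21): ab, ac, ad, ae, af, ag, bc, bd, be, bf, bg, cd, ce, cf, cg, de, df, dg, ef, eg, fg
  2-simplices (14): abe, abf, acf, acg, ade, adg, bcd, bce, bdg, bfg, cdf, ceg, def, efg

Hence C_0 ≅ Z^7, C_1 ≅ Z^21, C_2 ≅ Z^14.

∂_1: C_1 → C_0 is given by ∂[p,q] = [q] − [p]. For instance
  ∂eg = g − e.
As a 7×21 matrix over Z this has rank 6, with invariant factors (1,1,1,1,1,1).

Boundary ∂_2: C_2 → C_1 maps a triangle to the signed sum of its edges. For instance
  ∂bfg = fg − bg + bf,
  ∂bcd = cd − bd + bc.
The 21×14 boundary matrix has rank 13 and Smith normal form diag(1,1,1,1,1,1,1,1,1,1,1,1,1).

Reading off H_k = ker ∂_k / im ∂_{k+1}:

  H_0: rank C_0 − rank ∂_1 = 7 − 6 = 1, and the invariant factors of ∂_1 are all 1, so H_0 = Z.
  H_1: rank ker ∂_1 − rank ∂_2 = (21 − 6) − 13 = 2, and the invariant factors of ∂_2 are all 1, so H_1 = Z^2.
  H_2: rank ker ∂_2 − rank ∂_3 = (14 − 13) − 0 = 1, and there is no ∂_3, so H_2 = Z.

Hence the Betti numbers are b_0 = 1, b_1 = 2, b_2 = 1.

b_0 = 1, b_1 = 2, b_2 = 1.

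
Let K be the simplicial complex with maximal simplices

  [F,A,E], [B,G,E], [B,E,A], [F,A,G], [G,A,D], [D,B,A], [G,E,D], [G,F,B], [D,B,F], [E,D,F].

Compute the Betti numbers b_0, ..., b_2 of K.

b_0 = 1, b_1 = 0, b_2 = 0.

Take the total order A < B < D < E < F < G on the vertex set. Then K (dimension 2) consists of the simplices:

  0-simplices (6): A, B, D, E, F, G
  1-simplices (15): AB, AD, AE, AF, AG, BD, BE, BF, BG, DE, DF, DG, EF, EG, FG
  2-simplices (10): ABD, ABE, ADG, AEF, AFG, BDF, BEG, BFG, DEF, DEG

Hence C_0 ≅ Z^6, C_1 ≅ Z^15, C_2 ≅ Z^10.

The boundary map ∂_1: C_1 → C_0 maps an edge to its endpoints' difference, ∂[p,q] = q − p. For instance
  ∂DE = E − D.
The resulting 6×15 matrix has rank 5, and its Smith normal form has invariant factors (1,1,1,1,1).

The boundary map ∂_2: C_2 → C_1 acts by ∂[p,q,r] = [q,r] − [p,r] + [p,q]. For instance
  ∂BFG = FG − BG + BF,
  ∂AFG = FG − AG + AF.
As a 15×10 matrix over Z this has rank 10, with invariant factors (1,1,1,1,1,1,1,1,1,2).

Reading off H_k = ker ∂_k / im ∂_{k+1}:

  H_0: rank C_0 − rank ∂_1 = 6 − 5 = 1, and the invariant factors of ∂_1 are all 1, so H_0 ≅ Z.
  H_1: rank ker ∂_1 − rank ∂_2 = (15 − 5) − 10 = 0, and ∂_2 has invariant factor 2 > 1, so H_1 ≅ Z/2.
  H_2: rank ker ∂_2 − rank ∂_3 = (10 − 10) − 0 = 0, and there is no ∂_3, so H_2 ≅ 0.

As a check, the Euler characteristic is 6 − 15 + 10 = 1, which agrees with 1 − 0 + 0 = 1.
(K is a triangulation of the real projective plane RP^2.)

Hence the Betti numbers are b_0 = 1, b_1 = 0, b_2 = 0.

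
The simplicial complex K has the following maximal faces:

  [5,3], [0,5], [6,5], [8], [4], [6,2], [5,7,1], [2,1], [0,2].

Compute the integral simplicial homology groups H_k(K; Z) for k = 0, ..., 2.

H_0 ≅ Z^3,  H_1 ≅ Z^2,  H_2 = 0.

We work with the vertex ordering 0 < 1 < 2 < 3 < 4 < 5 < 6 < 7 < 8. The simplices of K, each written with vertices in increasing order, are:

  0-simplices (9): [0], [1], [2], [3], [4], [5], [6], [7], [8]
  1-simplices (9): [0,2], [0,5], [1,2], [1,5], [1,7], [2,6], [3,5], [5,6], [5,7]
  2-simplices (1): [1,5,7]

so the chain groups are C_0 ≅ Z^9, C_1 ≅ Z^9, C_2 ≅ Z^1.

∂_1: C_1 → C_0 sends each edge [p,q] (with p < q) to q − p.
The resulting 9×9 matrix has rank 6, and its Smith normal form has invariant factors (1,1,1,1,1,1).

Boundary ∂_2: C_2 → C_1 sends each 2-simplex [p,q,r] to [q,r] − [p,r] + [p,q]. For instance
  ∂[1,5,7] = [5,7] − [1,7] + [1,5].
The 9×1 boundary matrix has rank 1 and Smith normal form diag(1).

From H_k ≅ ker(∂_k) / im(∂_{k+1}) we obtain:

  H_0: rank C_0 − rank ∂_1 = 9 − 6 = 3, and the invariant factors of ∂_1 are all 1, so H_0 ≅ Z^3.
  H_1: rank ker ∂_1 − rank ∂_2 = (9 − 6) − 1 = 2, and the invariant factors of ∂_2 are all 1, so H_1 ≅ Z^2.
  H_2: rank ker ∂_2 − rank ∂_3 = (1 − 1) − 0 = 0, and there is no ∂_3, so H_2 ≅ 0.

As a check, the Euler characteristic is 9 − 9 + 1 = 1, which agrees with 3 − 2 + 0 = 1.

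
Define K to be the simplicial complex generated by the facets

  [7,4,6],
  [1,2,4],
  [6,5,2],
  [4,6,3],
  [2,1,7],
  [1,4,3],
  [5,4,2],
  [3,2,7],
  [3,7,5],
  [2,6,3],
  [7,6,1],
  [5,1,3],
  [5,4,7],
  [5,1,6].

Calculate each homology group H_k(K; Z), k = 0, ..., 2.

Order the vertices as 1 < 2 < 3 < 4 < 5 < 6 < 7. Listing each simplex with vertices in this order, K has dimension 2 with simplices:

  0-simplices (7): [1], [2], [3], [4], [5], [6], [7]
  1-simplices (21): [1,2], [1,3], [1,4], [1,5], [1,6], [1,7], [2,3], [2,4], [2,5], [2,6], [2,7], [3,4], [3,5], [3,6], [3,7], [4,5], [4,6], [4,7], [5,6], [5,7], [6,7]
  2-simplices (14): [1,2,4], [1,2,7], [1,3,4], [1,3,5], [1,5,6], [1,6,7], [2,3,6], [2,3,7], [2,4,5], [2,5,6], [3,4,6], [3,5,7], [4,5,7], [4,6,7]

giving chain groups C_0 ≅ Z^7, C_1 ≅ Z^21, C_2 ≅ Z^14.

The boundary map ∂_1: C_1 → C_0 sends each edge [p,q] (with p < q) to q − p.
This gives a 7×21 integer matrix of rank 6; reducing to Smith normal form yields diagonal entries (1,1,1,1,1,1).

∂_2: C_2 → C_1 sends each 2-simplex [p,q,r] to [q,r] − [p,r] + [p,q]. For instance
  ∂[1,3,4] = [3,4] − [1,4] + [1,3],
  ∂[2,3,6] = [3,6] − [2,6] + [2,3].
The resulting 21×14 matrix has rank 13, and its Smith normal form has invariant factors (1,1,1,1,1,1,1,1,1,1,1,1,1).

Computing H_k = (kernel of ∂_k) / (image of ∂_{k+1}):

  H_0: rank C_0 − rank ∂_1 = 7 − 6 = 1, and the invariant factors of ∂_1 are all 1, so H_0 = Z.
  H_1: rank ker ∂_1 − rank ∂_2 = (21 − 6) − 13 = 2, and the invariant factors of ∂_2 are all 1, so H_1 = Z^2.
  H_2: rank ker ∂_2 − rank ∂_3 = (14 − 13) − 0 = 1, and there is no ∂_3, so H_2 = Z.

(K is a triangulation of the torus T^2.)

H_0 ≅ Z,  H_1 ≅ Z^2,  H_2 ≅ Z.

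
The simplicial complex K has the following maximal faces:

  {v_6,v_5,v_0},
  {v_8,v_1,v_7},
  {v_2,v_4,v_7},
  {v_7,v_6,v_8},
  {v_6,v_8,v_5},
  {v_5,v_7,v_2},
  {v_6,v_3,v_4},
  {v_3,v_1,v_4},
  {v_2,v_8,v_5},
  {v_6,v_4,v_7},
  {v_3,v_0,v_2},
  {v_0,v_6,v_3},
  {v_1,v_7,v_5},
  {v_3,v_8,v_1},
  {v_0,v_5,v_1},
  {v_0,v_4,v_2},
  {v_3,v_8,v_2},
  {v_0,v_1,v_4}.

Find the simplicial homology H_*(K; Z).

H_0 ≅ Z,  H_1 ≅ Z ⊕ Z/2,  H_2 = 0.

Take the total order v_0 < v_1 < v_2 < v_3 < v_4 < v_5 < v_6 < v_7 < v_8 on the vertex set. Then K (dimension 2) consists of the simplices:

  0-simplices (9): [v_0], [v_1], [v_2], [v_3], [v_4], [v_5], [v_6], [v_7], [v_8]
  1-simplices (27): (27 of them)
  2-simplices (18): (18 of them)

Hence C_0 ≅ Z^9, C_1 ≅ Z^27, C_2 ≅ Z^18.

The boundary map ∂_1: C_1 → C_0 is given by ∂[p,q] = [q] − [p]. For instance
  ∂[v_3,v_4] = [v_4] − [v_3].
The 9×27 boundary matrix has rank 8 and Smith normal form diag(1,1,1,1,1,1,1,1).

∂_2: C_2 → C_1 acts by ∂[p,q,r] = [q,r] − [p,r] + [p,q]. For instance
  ∂[v_0,v_1,v_4] = [v_1,v_4] − [v_0,v_4] + [v_0,v_1],
  ∂[v_0,v_1,v_5] = [v_1,v_5] − [v_0,v_5] + [v_0,v_1].
This gives a 27×18 integer matrix of rank 18; reducing to Smith normal form yields diagonal entries (1,1,1,1,1,1,1,1,1,1,1,1,1,1,1,1,1,2).

Computing H_k = (kernel of ∂_k) / (image of ∂_{k+1}):

  H_0: rank C_0 − rank ∂_1 = 9 − 8 = 1, and the invariant factors of ∂_1 are all 1, so H_0 ≅ Z.
  H_1: rank ker ∂_1 − rank ∂_2 = (27 − 8) − 18 = 1, and ∂_2 has invariant factor 2 > 1, so H_1 ≅ Z ⊕ Z/2.
  H_2: rank ker ∂_2 − rank ∂_3 = (18 − 18) − 0 = 0, and there is no ∂_3, so H_2 ≅ 0.

As a check, the Euler characteristic is 9 − 27 + 18 = 0, which agrees with 1 − 1 + 0 = 0.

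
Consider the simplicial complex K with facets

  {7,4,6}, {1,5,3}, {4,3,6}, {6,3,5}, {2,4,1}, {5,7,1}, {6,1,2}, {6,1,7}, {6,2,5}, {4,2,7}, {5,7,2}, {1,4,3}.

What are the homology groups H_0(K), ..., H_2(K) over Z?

We work with the vertex ordering 1 < 2 < 3 < 4 < 5 < 6 < 7. The simplices of K, each written with vertices in increasing order, are:

  0-simplices (7): [1], [2], [3], [4], [5], [6], [7]
  1-simplices (18): [1,2], [1,3], [1,4], [1,5], [1,6], [1,7], [2,4], [2,5], [2,6], [2,7], [3,4], [3,5], [3,6], [4,6], [4,7], [5,6], [5,7], [6,7]
  2-simplices (12): [1,2,4], [1,2,6], [1,3,4], [1,3,5], [1,5,7], [1,6,7], [2,4,7], [2,5,6], [2,5,7], [3,4,6], [3,5,6], [4,6,7]

Hence C_0 ≅ Z^7, C_1 ≅ Z^18, C_2 ≅ Z^12.

∂_1: C_1 → C_0 maps an edge to its endpoints' difference, ∂[p,q] = q − p. For instance
  ∂[3,4] = [4] − [3].
The resulting 7×18 matrix has rank 6, and its Smith normal form has invariant factors (1,1,1,1,1,1).

Boundary ∂_2: C_2 → C_1 acts by ∂[p,q,r] = [q,r] − [p,r] + [p,q]. For instance
  ∂[4,6,7] = [6,7] − [4,7] + [4,6],
  ∂[1,3,5] = [3,5] − [1,5] + [1,3].
This gives a 18×12 integer matrix of rank 12; reducing to Smith normal form yields diagonal entries (1,1,1,1,1,1,1,1,1,1,1,2).

From H_k ≅ ker(∂_k) / im(∂_{k+1}) we obtain:

  H_0: rank C_0 − rank ∂_1 = 7 − 6 = 1, and the invariant factors of ∂_1 are all 1, so H_0 ≅ Z.
  H_1: rank ker ∂_1 − rank ∂_2 = (18 − 6) − 12 = 0, and ∂_2 has invariant factor 2 > 1, so H_1 ≅ Z/2.
  H_2: rank ker ∂_2 − rank ∂_3 = (12 − 12) − 0 = 0, and there is no ∂_3, so H_2 ≅ 0.

H_0 = Z,  H_1 = Z/2,  H_2 = 0.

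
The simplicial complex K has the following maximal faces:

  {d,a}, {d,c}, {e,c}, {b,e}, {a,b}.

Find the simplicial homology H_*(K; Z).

H_0 ≅ Z,  H_1 ≅ Z.

Take the total order a < b < c < d < e on the vertex set. Then K (dimension 1) consists of the simplices:

  0-simplices (5): a, b, c, d, e
  1-simplices (5): ab, ad, be, cd, ce

Hence C_0 ≅ Z^5, C_1 ≅ Z^5.

The boundary map ∂_1: C_1 → C_0 sends each edge [p,q] (with p < q) to q − p. For instance
  ∂ce = e − c.
As a 5×5 matrix over Z this has rank 4, with invariant factors (1,1,1,1).

Computing H_k = (kernel of ∂_k) / (image of ∂_{k+1}):

  H_0: rank C_0 − rank ∂_1 = 5 − 4 = 1, and the invariant factors of ∂_1 are all 1, so H_0 ≅ Z.
  H_1: rank ker ∂_1 − rank ∂_2 = (5 − 4) − 0 = 1, and there is no ∂_2, so H_1 ≅ Z.

As a check, the Euler characteristic is 5 − 5 = 0, which agrees with 1 − 1 = 0.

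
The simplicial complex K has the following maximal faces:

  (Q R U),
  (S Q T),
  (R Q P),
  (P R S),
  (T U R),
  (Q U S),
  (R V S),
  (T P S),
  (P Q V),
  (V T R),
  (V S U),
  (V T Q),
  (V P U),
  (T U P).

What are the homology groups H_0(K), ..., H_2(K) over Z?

H_0 = Z,  H_1 = Z^2,  H_2 = Z.

K has 7 vertices, 21 edges, 14 triangles.
rank ∂_0 = 0, rank ∂_1 = 6 ⇒ b_0 = 7 − 0 − 6 = 1; all invariant factors of ∂_1 are 1 so no torsion. So H_0 = Z.
rank ∂_1 = 6, rank ∂_2 = 13 ⇒ b_1 = 21 − 6 − 13 = 2; all invariant factors of ∂_2 are 1 so no torsion. So H_1 = Z^2.
rank ∂_2 = 13, rank ∂_3 = 0 ⇒ b_2 = 14 − 13 − 0 = 1. So H_2 = Z.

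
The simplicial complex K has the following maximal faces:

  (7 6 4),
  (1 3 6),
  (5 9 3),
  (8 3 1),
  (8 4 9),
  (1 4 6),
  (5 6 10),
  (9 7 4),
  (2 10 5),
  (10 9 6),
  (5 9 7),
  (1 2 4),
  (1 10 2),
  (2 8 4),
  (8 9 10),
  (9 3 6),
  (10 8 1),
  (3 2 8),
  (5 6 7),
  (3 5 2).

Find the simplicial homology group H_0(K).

Order the vertices as 1 < 2 < 3 < 4 < 5 < 6 < 7 < 8 < 9 < 10. Listing each simplex with vertices in this order, K has dimension 2 with simplices:

  0-simplices (10): [1], [2], [3], [4], [5], [6], [7], [8], [9], [10]
  1-simplices (30): (30 of them)
  2-simplices (20): (20 of them)

so the chain groups are C_0 ≅ Z^10, C_1 ≅ Z^30, C_2 ≅ Z^20.

Boundary ∂_1: C_1 → C_0 sends each edge [p,q] (with p < q) to q − p.
The 10×30 boundary matrix has rank 9 and Smith normal form diag(1,1,1,1,1,1,1,1,1).

The boundary map ∂_2: C_2 → C_1 sends each 2-simplex [p,q,r] to [q,r] − [p,r] + [p,q]. For instance
  ∂[3,5,9] = [5,9] − [3,9] + [3,5],
  ∂[4,7,9] = [7,9] − [4,9] + [4,7].
As a 30×20 matrix over Z this has rank 20, with invariant factors (1,1,1,1,1,1,1,1,1,1,1,1,1,1,1,1,1,1,1,2).

Computing H_k = (kernel of ∂_k) / (image of ∂_{k+1}):

  H_0: rank C_0 − rank ∂_1 = 10 − 9 = 1, and the invariant factors of ∂_1 are all 1, so H_0 ≅ Z.

H_0 ≅ Z.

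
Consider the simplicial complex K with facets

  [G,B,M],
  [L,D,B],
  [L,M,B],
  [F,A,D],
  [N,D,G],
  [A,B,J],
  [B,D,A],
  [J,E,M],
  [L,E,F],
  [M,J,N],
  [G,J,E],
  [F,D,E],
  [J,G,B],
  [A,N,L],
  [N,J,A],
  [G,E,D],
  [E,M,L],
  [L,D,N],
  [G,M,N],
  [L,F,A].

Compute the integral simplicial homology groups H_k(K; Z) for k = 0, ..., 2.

Take the total order A < B < D < E < F < G < J < L < M < N on the vertex set. Then K (dimension 2) consists of the simplices:

  0-simplices (10): A, B, D, E, F, G, J, L, M, N
  1-simplices (30): AB, AD, AF, AJ, AL, AN, BD, BG, BJ, BL, BM, DE, DF, DG, DL, DN, EF, EG, EJ, EL, EM, FL, GJ, GM, GN, JM, JN, LM, LN, MN
  2-simplices (20): ABD, ABJ, ADF, AFL, AJN, ALN, BDL, BGJ, BGM, BLM, DEF, DEG, DGN, DLN, EFL, EGJ, EJM, ELM, GMN, JMN

so the chain groups are C_0 ≅ Z^10, C_1 ≅ Z^30, C_2 ≅ Z^20.

Boundary ∂_1: C_1 → C_0 sends each edge [p,q] (with p < q) to q − p.
The 10×30 boundary matrix has rank 9 and Smith normal form diag(1,1,1,1,1,1,1,1,1).

∂_2: C_2 → C_1 sends each 2-simplex [p,q,r] to [q,r] − [p,r] + [p,q]. For instance
  ∂BLM = LM − BM + BL,
  ∂GMN = MN − GN + GM.
The resulting 30×20 matrix has rank 20, and its Smith normal form has invariant factors (1,1,1,1,1,1,1,1,1,1,1,1,1,1,1,1,1,1,1,2).

From H_k ≅ ker(∂_k) / im(∂_{k+1}) we obtain:

  H_0: rank C_0 − rank ∂_1 = 10 − 9 = 1, and the invariant factors of ∂_1 are all 1, so H_0 ≅ Z.
  H_1: rank ker ∂_1 − rank ∂_2 = (30 − 9) − 20 = 1, and ∂_2 has invariant factor 2 > 1, so H_1 ≅ Z ⊕ Z/2Z.
  H_2: rank ker ∂_2 − rank ∂_3 = (20 − 20) − 0 = 0, and there is no ∂_3, so H_2 ≅ 0.

H_0 ≅ Z,  H_1 ≅ Z ⊕ Z/2Z,  H_2 = 0.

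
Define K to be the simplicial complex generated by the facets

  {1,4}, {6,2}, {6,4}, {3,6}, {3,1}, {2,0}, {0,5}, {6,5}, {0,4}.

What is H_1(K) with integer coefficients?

H_1 = Z^3.

Fix the vertex order 0 < 1 < 2 < 3 < 4 < 5 < 6 and write every simplex with vertices in increasing order. Then dim K = 1 and the simplices of K are:

  0-simplices (7): [0], [1], [2], [3], [4], [5], [6]
  1-simplices (9): [0,2], [0,4], [0,5], [1,3], [1,4], [2,6], [3,6], [4,6], [5,6]

giving chain groups C_0 ≅ Z^7, C_1 ≅ Z^9.

∂_1: C_1 → C_0 sends each edge [p,q] (with p < q) to q − p.
As a 7×9 matrix over Z this has rank 6, with invariant factors (1,1,1,1,1,1).

Now H_k = ker ∂_k / im ∂_{k+1}, so:

  H_1: rank ker ∂_1 − rank ∂_2 = (9 − 6) − 0 = 3, and there is no ∂_2, so H_1 ≅ Z^3.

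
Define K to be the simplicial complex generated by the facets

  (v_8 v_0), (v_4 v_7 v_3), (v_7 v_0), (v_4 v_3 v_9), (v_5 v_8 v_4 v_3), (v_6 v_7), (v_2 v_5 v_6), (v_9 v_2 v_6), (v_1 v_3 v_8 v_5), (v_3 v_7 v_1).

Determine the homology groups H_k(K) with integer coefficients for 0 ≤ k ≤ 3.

H_0 ≅ Z,  H_1 ≅ Z^3,  H_2 = 0,  H_3 = 0.

K has 10 vertices, 22 edges, 12 triangles, 2 3-simplices.
rank ∂_0 = 0, rank ∂_1 = 9 ⇒ b_0 = 10 − 0 − 9 = 1; all invariant factors of ∂_1 are 1 so no torsion. So H_0 ≅ Z.
rank ∂_1 = 9, rank ∂_2 = 10 ⇒ b_1 = 22 − 9 − 10 = 3; all invariant factors of ∂_2 are 1 so no torsion. So H_1 ≅ Z^3.
rank ∂_2 = 10, rank ∂_3 = 2 ⇒ b_2 = 12 − 10 − 2 = 0; all invariant factors of ∂_3 are 1 so no torsion. So H_2 ≅ 0.
rank ∂_3 = 2, rank ∂_4 = 0 ⇒ b_3 = 2 − 2 − 0 = 0. So H_3 ≅ 0.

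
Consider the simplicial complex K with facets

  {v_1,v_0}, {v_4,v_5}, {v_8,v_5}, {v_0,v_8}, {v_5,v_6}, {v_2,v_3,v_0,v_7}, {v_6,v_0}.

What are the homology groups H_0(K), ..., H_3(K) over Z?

Fix the vertex order v_0 < v_1 < v_2 < v_3 < v_4 < v_5 < v_6 < v_7 < v_8 and write every simplex with vertices in increasing order. Then dim K = 3 and the simplices of K are:

  0-simplices (9): [v_0], [v_1], [v_2], [v_3], [v_4], [v_5], [v_6], [v_7], [v_8]
  1-simplices (12): [v_0,v_1], [v_0,v_2], [v_0,v_3], [v_0,v_6], [v_0,v_7], [v_0,v_8], [v_2,v_3], [v_2,v_7], [v_3,v_7], [v_4,v_5], [v_5,v_6], [v_5,v_8]
  2-simplices (4): [v_0,v_2,v_3], [v_0,v_2,v_7], [v_0,v_3,v_7], [v_2,v_3,v_7]
  3-simplices (1): [v_0,v_2,v_3,v_7]

Hence C_0 ≅ Z^9, C_1 ≅ Z^12, C_2 ≅ Z^4, C_3 ≅ Z^1.

Boundary ∂_1: C_1 → C_0 is given by ∂[p,q] = [q] − [p].
The resulting 9×12 matrix has rank 8, and its Smith normal form has invariant factors (1,1,1,1,1,1,1,1).

The boundary map ∂_2: C_2 → C_1 maps a triangle to the signed sum of its edges. For instance
  ∂[v_0,v_3,v_7] = [v_3,v_7] − [v_0,v_7] + [v_0,v_3],
  ∂[v_0,v_2,v_7] = [v_2,v_7] − [v_0,v_7] + [v_0,v_2].
This gives a 12×4 integer matrix of rank 3; reducing to Smith normal form yields diagonal entries (1,1,1).

The boundary map ∂_3: C_3 → C_2 sends each 3-simplex σ to the alternating sum Σ_i (−1)^i (σ with its i-th vertex removed). For instance
  ∂[v_0,v_2,v_3,v_7] = [v_2,v_3,v_7] − [v_0,v_3,v_7] + [v_0,v_2,v_7] − [v_0,v_2,v_3].
As a 4×1 matrix over Z this has rank 1, with invariant factors (1).

From H_k ≅ ker(∂_k) / im(∂_{k+1}) we obtain:

  H_0: rank C_0 − rank ∂_1 = 9 − 8 = 1, and the invariant factors of ∂_1 are all 1, so H_0 ≅ Z.
  H_1: rank ker ∂_1 − rank ∂_2 = (12 − 8) − 3 = 1, and the invariant factors of ∂_2 are all 1, so H_1 ≅ Z.
  H_2: rank ker ∂_2 − rank ∂_3 = (4 − 3) − 1 = 0, and the invariant factors of ∂_3 are all 1, so H_2 ≅ 0.
  H_3: rank ker ∂_3 − rank ∂_4 = (1 − 1) − 0 = 0, and there is no ∂_4, so H_3 ≅ 0.

As a check, the Euler characteristic is 9 − 12 + 4 − 1 = 0, which agrees with 1 − 1 + 0 − 0 = 0.

H_0 ≅ Z,  H_1 ≅ Z,  H_2 = 0,  H_3 = 0.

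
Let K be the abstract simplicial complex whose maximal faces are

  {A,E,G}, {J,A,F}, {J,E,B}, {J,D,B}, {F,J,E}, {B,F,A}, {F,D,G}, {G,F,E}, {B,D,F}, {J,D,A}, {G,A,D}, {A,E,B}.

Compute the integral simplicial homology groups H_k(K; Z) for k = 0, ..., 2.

H_0 = Z,  H_1 = Z/2,  H_2 = 0.

Fix the vertex order A < B < D < E < F < G < J and write every simplex with vertices in increasing order. Then dim K = 2 and the simplices of K are:

  0-simplices (7): A, B, D, E, F, G, J
  1-simplices (18): AB, AD, AE, AF, AG, AJ, BD, BE, BF, BJ, DF, DG, DJ, EF, EG, EJ, FG, FJ
  2-simplices (12): ABE, ABF, ADG, ADJ, AEG, AFJ, BDF, BDJ, BEJ, DFG, EFG, EFJ

so the chain groups are C_0 ≅ Z^7, C_1 ≅ Z^18, C_2 ≅ Z^12.

Boundary ∂_1: C_1 → C_0 is given by ∂[p,q] = [q] − [p].
This gives a 7×18 integer matrix of rank 6; reducing to Smith normal form yields diagonal entries (1,1,1,1,1,1).

Boundary ∂_2: C_2 → C_1 maps a triangle to the signed sum of its edges. For instance
  ∂AEG = EG − AG + AE,
  ∂ADJ = DJ − AJ + AD.
The 18×12 boundary matrix has rank 12 and Smith normal form diag(1,1,1,1,1,1,1,1,1,1,1,2).

From H_k ≅ ker(∂_k) / im(∂_{k+1}) we obtain:

  H_0: rank C_0 − rank ∂_1 = 7 − 6 = 1, and the invariant factors of ∂_1 are all 1, so H_0 ≅ Z.
  H_1: rank ker ∂_1 − rank ∂_2 = (18 − 6) − 12 = 0, and ∂_2 has invariant factor 2 > 1, so H_1 ≅ Z/2.
  H_2: rank ker ∂_2 − rank ∂_3 = (12 − 12) − 0 = 0, and there is no ∂_3, so H_2 ≅ 0.

As a check, the Euler characteristic is 7 − 18 + 12 = 1, which agrees with 1 − 0 + 0 = 1.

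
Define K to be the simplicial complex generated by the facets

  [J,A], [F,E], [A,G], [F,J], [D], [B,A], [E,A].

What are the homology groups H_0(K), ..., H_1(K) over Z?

H_0 ≅ Z^2,  H_1 ≅ Z.

Order the vertices as A < B < D < E < F < G < J. Listing each simplex with vertices in this order, K has dimension 1 with simplices:

  0-simplices (7): A, B, D, E, F, G, J
  1-simplices (6): AB, AE, AG, AJ, EF, FJ

giving chain groups C_0 ≅ Z^7, C_1 ≅ Z^6.

The boundary map ∂_1: C_1 → C_0 is given by ∂[p,q] = [q] − [p]. For instance
  ∂EF = F − E.
This gives a 7×6 integer matrix of rank 5; reducing to Smith normal form yields diagonal entries (1,1,1,1,1).

Computing H_k = (kernel of ∂_k) / (image of ∂_{k+1}):

  H_0: rank C_0 − rank ∂_1 = 7 − 5 = 2, and the invariant factors of ∂_1 are all 1, so H_0 = Z^2.
  H_1: rank ker ∂_1 − rank ∂_2 = (6 − 5) − 0 = 1, and there is no ∂_2, so H_1 = Z.

As a check, the Euler characteristic is 7 − 6 = 1, which agrees with 2 − 1 = 1.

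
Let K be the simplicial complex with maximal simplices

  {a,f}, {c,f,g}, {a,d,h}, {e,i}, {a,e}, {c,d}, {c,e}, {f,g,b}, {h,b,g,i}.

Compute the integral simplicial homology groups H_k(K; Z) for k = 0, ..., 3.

K has 9 vertices, 18 edges, 7 triangles, 1 3-simplex.
rank ∂_0 = 0, rank ∂_1 = 8 ⇒ b_0 = 9 − 0 − 8 = 1; all invariant factors of ∂_1 are 1 so no torsion. So H_0 = Z.
rank ∂_1 = 8, rank ∂_2 = 6 ⇒ b_1 = 18 − 8 − 6 = 4; all invariant factors of ∂_2 are 1 so no torsion. So H_1 = Z^4.
rank ∂_2 = 6, rank ∂_3 = 1 ⇒ b_2 = 7 − 6 − 1 = 0; all invariant factors of ∂_3 are 1 so no torsion. So H_2 = 0.
rank ∂_3 = 1, rank ∂_4 = 0 ⇒ b_3 = 1 − 1 − 0 = 0. So H_3 = 0.

H_0 = Z,  H_1 = Z^4,  H_2 = 0,  H_3 = 0.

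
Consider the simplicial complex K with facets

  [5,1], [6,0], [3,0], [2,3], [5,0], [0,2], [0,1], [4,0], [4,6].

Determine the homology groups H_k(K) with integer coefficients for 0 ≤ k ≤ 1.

H_0 = Z,  H_1 = Z^3.

K has 7 vertices, 9 edges.
rank ∂_0 = 0, rank ∂_1 = 6 ⇒ b_0 = 7 − 0 − 6 = 1; all invariant factors of ∂_1 are 1 so no torsion. So H_0 ≅ Z.
rank ∂_1 = 6, rank ∂_2 = 0 ⇒ b_1 = 9 − 6 − 0 = 3. So H_1 ≅ Z^3.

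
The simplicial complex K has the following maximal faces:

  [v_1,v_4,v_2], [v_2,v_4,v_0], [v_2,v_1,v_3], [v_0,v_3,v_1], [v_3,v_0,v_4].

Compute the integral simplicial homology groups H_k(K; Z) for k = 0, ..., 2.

H_0 ≅ Z,  H_1 ≅ Z,  H_2 = 0.

K has 5 vertices, 10 edges, 5 triangles.
rank ∂_0 = 0, rank ∂_1 = 4 ⇒ b_0 = 5 − 0 − 4 = 1; all invariant factors of ∂_1 are 1 so no torsion. So H_0 = Z.
rank ∂_1 = 4, rank ∂_2 = 5 ⇒ b_1 = 10 − 4 − 5 = 1; all invariant factors of ∂_2 are 1 so no torsion. So H_1 = Z.
rank ∂_2 = 5, rank ∂_3 = 0 ⇒ b_2 = 5 − 5 − 0 = 0. So H_2 = 0.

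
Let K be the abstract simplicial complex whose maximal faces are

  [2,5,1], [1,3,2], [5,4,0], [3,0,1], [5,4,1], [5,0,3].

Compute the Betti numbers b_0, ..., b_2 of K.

K has 6 vertices, 12 edges, 6 triangles.
rank ∂_0 = 0, rank ∂_1 = 5 ⇒ b_0 = 6 − 0 − 5 = 1; all invariant factors of ∂_1 are 1 so no torsion. So H_0 = Z.
rank ∂_1 = 5, rank ∂_2 = 6 ⇒ b_1 = 12 − 5 − 6 = 1; all invariant factors of ∂_2 are 1 so no torsion. So H_1 = Z.
rank ∂_2 = 6, rank ∂_3 = 0 ⇒ b_2 = 6 − 6 − 0 = 0. So H_2 = 0.

b_0 = 1, b_1 = 1, b_2 = 0.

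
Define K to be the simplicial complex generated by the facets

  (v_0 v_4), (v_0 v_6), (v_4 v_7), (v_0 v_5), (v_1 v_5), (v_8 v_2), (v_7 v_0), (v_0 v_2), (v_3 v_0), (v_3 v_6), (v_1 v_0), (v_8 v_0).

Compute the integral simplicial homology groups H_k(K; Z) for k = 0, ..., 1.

Fix the vertex order v_0 < v_1 < v_2 < v_3 < v_4 < v_5 < v_6 < v_7 < v_8 and write every simplex with vertices in increasing order. Then dim K = 1 and the simplices of K are:

  0-simplices (9): [v_0], [v_1], [v_2], [v_3], [v_4], [v_5], [v_6], [v_7], [v_8]
  1-simplices (12): [v_0,v_1], [v_0,v_2], [v_0,v_3], [v_0,v_4], [v_0,v_5], [v_0,v_6], [v_0,v_7], [v_0,v_8], [v_1,v_5], [v_2,v_8], [v_3,v_6], [v_4,v_7]

Hence C_0 ≅ Z^9, C_1 ≅ Z^12.

Boundary ∂_1: C_1 → C_0 sends each edge [p,q] (with p < q) to q − p. For instance
  ∂[v_2,v_8] = [v_8] − [v_2].
The resulting 9×12 matrix has rank 8, and its Smith normal form has invariant factors (1,1,1,1,1,1,1,1).

From H_k ≅ ker(∂_k) / im(∂_{k+1}) we obtain:

  H_0: rank C_0 − rank ∂_1 = 9 − 8 = 1, and the invariant factors of ∂_1 are all 1, so H_0 = Z.
  H_1: rank ker ∂_1 − rank ∂_2 = (12 − 8) − 0 = 4, and there is no ∂_2, so H_1 = Z^4.

As a check, the Euler characteristic is 9 − 12 = -3, which agrees with 1 − 4 = -3.

H_0 = Z,  H_1 = Z^4.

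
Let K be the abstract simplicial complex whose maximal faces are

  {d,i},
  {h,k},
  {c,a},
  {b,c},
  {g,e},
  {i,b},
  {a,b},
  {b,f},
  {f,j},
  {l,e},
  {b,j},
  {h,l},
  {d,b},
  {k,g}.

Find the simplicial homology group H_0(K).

We work with the vertex ordering a < b < c < d < e < f < g < h < i < j < k < l. The simplices of K, each written with vertices in increasing order, are:

  0-simplices (12): a, b, c, d, e, f, g, h, i, j, k, l
  1-simplices (14): ab, ac, bc, bd, bf, bi, bj, di, eg, el, fj, gk, hk, hl

giving chain groups C_0 ≅ Z^12, C_1 ≅ Z^14.

Boundary ∂_1: C_1 → C_0 sends each edge [p,q] (with p < q) to q − p.
The resulting 12×14 matrix has rank 10, and its Smith normal form has invariant factors (1,1,1,1,1,1,1,1,1,1).

Computing H_k = (kernel of ∂_k) / (image of ∂_{k+1}):

  H_0: rank C_0 − rank ∂_1 = 12 − 10 = 2, and the invariant factors of ∂_1 are all 1, so H_0 = Z^2.

H_0 = Z^2.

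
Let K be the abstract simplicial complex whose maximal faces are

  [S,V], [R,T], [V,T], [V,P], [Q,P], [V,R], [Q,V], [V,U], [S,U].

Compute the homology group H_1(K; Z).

K has 7 vertices, 9 edges.
rank ∂_1 = 6, rank ∂_2 = 0 ⇒ b_1 = 9 − 6 − 0 = 3. So H_1 = Z^3.

H_1 ≅ Z^3.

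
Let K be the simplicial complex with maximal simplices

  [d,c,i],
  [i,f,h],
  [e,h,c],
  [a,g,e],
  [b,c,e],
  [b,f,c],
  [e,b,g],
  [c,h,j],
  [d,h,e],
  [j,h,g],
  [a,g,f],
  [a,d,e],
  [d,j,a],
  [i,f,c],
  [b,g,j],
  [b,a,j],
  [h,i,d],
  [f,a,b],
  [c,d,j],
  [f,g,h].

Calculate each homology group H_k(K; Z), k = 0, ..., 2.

H_0 ≅ Z,  H_1 ≅ Z × Z/2,  H_2 = 0.

We work with the vertex ordering a < b < c < d < e < f < g < h < i < j. The simplices of K, each written with vertices in increasing order, are:

  0-simplices (10): a, b, c, d, e, f, g, h, i, j
  1-simplices (30): ab, ad, ae, af, ag, aj, bc, be, bf, bg, bj, cd, ce, cf, ch, ci, cj, de, dh, di, dj, eg, eh, fg, fh, fi, gh, gj, hi, hj
  2-simplices (20): abf, abj, ade, adj, aeg, afg, bce, bcf, beg, bgj, cdi, cdj, ceh, cfi, chj, deh, dhi, fgh, fhi, ghj

giving chain groups C_0 ≅ Z^10, C_1 ≅ Z^30, C_2 ≅ Z^20.

Boundary ∂_1: C_1 → C_0 maps an edge to its endpoints' difference, ∂[p,q] = q − p.
As a 10×30 matrix over Z this has rank 9, with invariant factors (1,1,1,1,1,1,1,1,1).

Boundary ∂_2: C_2 → C_1 sends each 2-simplex [p,q,r] to [q,r] − [p,r] + [p,q]. For instance
  ∂aeg = eg − ag + ae,
  ∂abf = bf − af + ab.
As a 30×20 matrix over Z this has rank 20, with invariant factors (1,1,1,1,1,1,1,1,1,1,1,1,1,1,1,1,1,1,1,2).

From H_k ≅ ker(∂_k) / im(∂_{k+1}) we obtain:

  H_0: rank C_0 − rank ∂_1 = 10 − 9 = 1, and the invariant factors of ∂_1 are all 1, so H_0 = Z.
  H_1: rank ker ∂_1 − rank ∂_2 = (30 − 9) − 20 = 1, and ∂_2 has invariant factor 2 > 1, so H_1 = Z × Z/2.
  H_2: rank ker ∂_2 − rank ∂_3 = (20 − 20) − 0 = 0, and there is no ∂_3, so H_2 = 0.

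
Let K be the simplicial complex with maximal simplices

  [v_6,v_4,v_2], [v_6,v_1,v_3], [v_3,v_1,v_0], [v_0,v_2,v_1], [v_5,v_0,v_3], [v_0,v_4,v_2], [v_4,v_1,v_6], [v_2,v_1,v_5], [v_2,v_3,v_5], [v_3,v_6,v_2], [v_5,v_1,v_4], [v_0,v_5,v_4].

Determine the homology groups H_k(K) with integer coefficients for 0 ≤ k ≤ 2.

K has 7 vertices, 18 edges, 12 triangles.
rank ∂_0 = 0, rank ∂_1 = 6 ⇒ b_0 = 7 − 0 − 6 = 1; all invariant factors of ∂_1 are 1 so no torsion. So H_0 ≅ Z.
rank ∂_1 = 6, rank ∂_2 = 12 ⇒ b_1 = 18 − 6 − 12 = 0; ∂_2 has invariant factor(s) [2] giving torsion. So H_1 ≅ Z/2Z.
rank ∂_2 = 12, rank ∂_3 = 0 ⇒ b_2 = 12 − 12 − 0 = 0. So H_2 ≅ 0.

H_0 ≅ Z,  H_1 ≅ Z/2Z,  H_2 = 0.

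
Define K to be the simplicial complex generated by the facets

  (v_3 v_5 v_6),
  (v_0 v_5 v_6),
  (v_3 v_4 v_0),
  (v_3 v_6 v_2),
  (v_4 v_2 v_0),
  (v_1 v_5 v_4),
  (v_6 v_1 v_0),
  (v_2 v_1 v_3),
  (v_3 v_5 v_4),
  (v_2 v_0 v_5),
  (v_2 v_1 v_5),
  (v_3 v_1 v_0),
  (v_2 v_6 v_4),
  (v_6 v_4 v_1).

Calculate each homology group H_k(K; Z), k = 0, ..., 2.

H_0 = Z,  H_1 = Z^2,  H_2 = Z.

We work with the vertex ordering v_0 < v_1 < v_2 < v_3 < v_4 < v_5 < v_6. The simplices of K, each written with vertices in increasing order, are:

  0-simplices (7): [v_0], [v_1], [v_2], [v_3], [v_4], [v_5], [v_6]
  1-simplices (21): (21 of them)
  2-simplices (14): (14 of them)

Hence C_0 ≅ Z^7, C_1 ≅ Z^21, C_2 ≅ Z^14.

The boundary map ∂_1: C_1 → C_0 maps an edge to its endpoints' difference, ∂[p,q] = q − p. For instance
  ∂[v_1,v_6] = [v_6] − [v_1].
The resulting 7×21 matrix has rank 6, and its Smith normal form has invariant factors (1,1,1,1,1,1).

Boundary ∂_2: C_2 → C_1 acts by ∂[p,q,r] = [q,r] − [p,r] + [p,q]. For instance
  ∂[v_2,v_4,v_6] = [v_4,v_6] − [v_2,v_6] + [v_2,v_4],
  ∂[v_3,v_5,v_6] = [v_5,v_6] − [v_3,v_6] + [v_3,v_5].
The 21×14 boundary matrix has rank 13 and Smith normal form diag(1,1,1,1,1,1,1,1,1,1,1,1,1).

Computing H_k = (kernel of ∂_k) / (image of ∂_{k+1}):

  H_0: rank C_0 − rank ∂_1 = 7 − 6 = 1, and the invariant factors of ∂_1 are all 1, so H_0 ≅ Z.
  H_1: rank ker ∂_1 − rank ∂_2 = (21 − 6) − 13 = 2, and the invariant factors of ∂_2 are all 1, so H_1 ≅ Z^2.
  H_2: rank ker ∂_2 − rank ∂_3 = (14 − 13) − 0 = 1, and there is no ∂_3, so H_2 ≅ Z.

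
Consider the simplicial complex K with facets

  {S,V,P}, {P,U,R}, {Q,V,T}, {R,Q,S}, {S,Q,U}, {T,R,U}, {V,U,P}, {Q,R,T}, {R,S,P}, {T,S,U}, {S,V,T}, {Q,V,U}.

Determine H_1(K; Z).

We work with the vertex ordering P < Q < R < S < T < U < V. The simplices of K, each written with vertices in increasing order, are:

  0-simplices (7): P, Q, R, S, T, U, V
  1-simplices (18): PR, PS, PU, PV, QR, QS, QT, QU, QV, RS, RT, RU, ST, SU, SV, TU, TV, UV
  2-simplices (12): PRS, PRU, PSV, PUV, QRS, QRT, QSU, QTV, QUV, RTU, STU, STV

Hence C_0 ≅ Z^7, C_1 ≅ Z^18, C_2 ≅ Z^12.

The boundary map ∂_1: C_1 → C_0 sends each edge [p,q] (with p < q) to q − p. For instance
  ∂PU = U − P.
This gives a 7×18 integer matrix of rank 6; reducing to Smith normal form yields diagonal entries (1,1,1,1,1,1).

∂_2: C_2 → C_1 maps a triangle to the signed sum of its edges. For instance
  ∂STV = TV − SV + ST,
  ∂RTU = TU − RU + RT.
As a 18×12 matrix over Z this has rank 12, with invariant factors (1,1,1,1,1,1,1,1,1,1,1,2).

Reading off H_k = ker ∂_k / im ∂_{k+1}:

  H_1: rank ker ∂_1 − rank ∂_2 = (18 − 6) − 12 = 0, and ∂_2 has invariant factor 2 > 1, so H_1 = Z_2.

(K is a triangulation of the real projective plane RP^2.)

H_1 ≅ Z_2.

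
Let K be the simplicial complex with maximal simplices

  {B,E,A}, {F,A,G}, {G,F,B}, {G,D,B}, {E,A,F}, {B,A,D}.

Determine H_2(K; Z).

Order the vertices as A < B < D < E < F < G. Listing each simplex with vertices in this order, K has dimension 2 with simplices:

  0-simplices (6): A, B, D, E, F, G
  1-simplices (12): AB, AD, AE, AF, AG, BD, BE, BF, BG, DG, EF, FG
  2-simplices (6): ABD, ABE, AEF, AFG, BDG, BFG

giving chain groups C_0 ≅ Z^6, C_1 ≅ Z^12, C_2 ≅ Z^6.

∂_1: C_1 → C_0 maps an edge to its endpoints' difference, ∂[p,q] = q − p.
As a 6×12 matrix over Z this has rank 5, with invariant factors (1,1,1,1,1).

The boundary map ∂_2: C_2 → C_1 maps a triangle to the signed sum of its edges. For instance
  ∂BDG = DG − BG + BD,
  ∂BFG = FG − BG + BF.
The resulting 12×6 matrix has rank 6, and its Smith normal form has invariant factors (1,1,1,1,1,1).

Now H_k = ker ∂_k / im ∂_{k+1}, so:

  H_2: rank ker ∂_2 − rank ∂_3 = (6 − 6) − 0 = 0, and there is no ∂_3, so H_2 = 0.

H_2 ≅ 0.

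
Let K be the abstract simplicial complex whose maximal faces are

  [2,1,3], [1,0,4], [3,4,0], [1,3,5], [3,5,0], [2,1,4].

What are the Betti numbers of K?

Order the vertices as 0 < 1 < 2 < 3 < 4 < 5. Listing each simplex with vertices in this order, K has dimension 2 with simplices:

  0-simplices (6): [0], [1], [2], [3], [4], [5]
  1-simplices (12): [0,1], [0,3], [0,4], [0,5], [1,2], [1,3], [1,4], [1,5], [2,3], [2,4], [3,4], [3,5]
  2-simplices (6): [0,1,4], [0,3,4], [0,3,5], [1,2,3], [1,2,4], [1,3,5]

Hence C_0 ≅ Z^6, C_1 ≅ Z^12, C_2 ≅ Z^6.

Boundary ∂_1: C_1 → C_0 sends each edge [p,q] (with p < q) to q − p. For instance
  ∂[1,3] = [3] − [1].
As a 6×12 matrix over Z this has rank 5, with invariant factors (1,1,1,1,1).

∂_2: C_2 → C_1 acts by ∂[p,q,r] = [q,r] − [p,r] + [p,q]. For instance
  ∂[0,3,4] = [3,4] − [0,4] + [0,3],
  ∂[1,2,4] = [2,4] − [1,4] + [1,2].
The resulting 12×6 matrix has rank 6, and its Smith normal form has invariant factors (1,1,1,1,1,1).

Computing H_k = (kernel of ∂_k) / (image of ∂_{k+1}):

  H_0: rank C_0 − rank ∂_1 = 6 − 5 = 1, and the invariant factors of ∂_1 are all 1, so H_0 ≅ Z.
  H_1: rank ker ∂_1 − rank ∂_2 = (12 − 5) − 6 = 1, and the invariant factors of ∂_2 are all 1, so H_1 ≅ Z.
  H_2: rank ker ∂_2 − rank ∂_3 = (6 − 6) − 0 = 0, and there is no ∂_3, so H_2 ≅ 0.

As a check, the Euler characteristic is 6 − 12 + 6 = 0, which agrees with 1 − 1 + 0 = 0.

Hence the Betti numbers are b_0 = 1, b_1 = 1, b_2 = 0.

b_0 = 1, b_1 = 1, b_2 = 0.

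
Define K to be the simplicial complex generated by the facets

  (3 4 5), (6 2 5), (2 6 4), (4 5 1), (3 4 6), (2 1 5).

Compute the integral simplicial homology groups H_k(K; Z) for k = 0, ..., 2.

We work with the vertex ordering 1 < 2 < 3 < 4 < 5 < 6. The simplices of K, each written with vertices in increasing order, are:

  0-simplices (6): [1], [2], [3], [4], [5], [6]
  1-simplices (12): [1,2], [1,4], [1,5], [2,4], [2,5], [2,6], [3,4], [3,5], [3,6], [4,5], [4,6], [5,6]
  2-simplices (6): [1,2,5], [1,4,5], [2,4,6], [2,5,6], [3,4,5], [3,4,6]

Hence C_0 ≅ Z^6, C_1 ≅ Z^12, C_2 ≅ Z^6.

Boundary ∂_1: C_1 → C_0 maps an edge to its endpoints' difference, ∂[p,q] = q − p.
As a 6×12 matrix over Z this has rank 5, with invariant factors (1,1,1,1,1).

Boundary ∂_2: C_2 → C_1 maps a triangle to the signed sum of its edges. For instance
  ∂[1,2,5] = [2,5] − [1,5] + [1,2],
  ∂[2,4,6] = [4,6] − [2,6] + [2,4].
The resulting 12×6 matrix has rank 6, and its Smith normal form has invariant factors (1,1,1,1,1,1).

Now H_k = ker ∂_k / im ∂_{k+1}, so:

  H_0: rank C_0 − rank ∂_1 = 6 − 5 = 1, and the invariant factors of ∂_1 are all 1, so H_0 ≅ Z.
  H_1: rank ker ∂_1 − rank ∂_2 = (12 − 5) − 6 = 1, and the invariant factors of ∂_2 are all 1, so H_1 ≅ Z.
  H_2: rank ker ∂_2 − rank ∂_3 = (6 − 6) − 0 = 0, and there is no ∂_3, so H_2 ≅ 0.

(K is a triangulation of the cylinder S^1 x I.)

H_0 = Z,  H_1 = Z,  H_2 = 0.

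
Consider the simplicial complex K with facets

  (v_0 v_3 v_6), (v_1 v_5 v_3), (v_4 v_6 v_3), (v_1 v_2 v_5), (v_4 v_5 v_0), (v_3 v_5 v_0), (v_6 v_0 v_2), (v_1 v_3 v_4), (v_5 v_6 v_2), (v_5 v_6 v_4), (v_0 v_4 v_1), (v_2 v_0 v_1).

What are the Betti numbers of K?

K has 7 vertices, 18 edges, 12 triangles.
rank ∂_0 = 0, rank ∂_1 = 6 ⇒ b_0 = 7 − 0 − 6 = 1; all invariant factors of ∂_1 are 1 so no torsion. So H_0 ≅ Z.
rank ∂_1 = 6, rank ∂_2 = 12 ⇒ b_1 = 18 − 6 − 12 = 0; ∂_2 has invariant factor(s) [2] giving torsion. So H_1 ≅ Z/2.
rank ∂_2 = 12, rank ∂_3 = 0 ⇒ b_2 = 12 − 12 − 0 = 0. So H_2 ≅ 0.

b_0 = 1, b_1 = 0, b_2 = 0.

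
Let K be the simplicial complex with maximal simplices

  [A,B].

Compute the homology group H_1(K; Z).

K has 2 vertices, 1 edge.
rank ∂_1 = 1, rank ∂_2 = 0 ⇒ b_1 = 1 − 1 − 0 = 0. So H_1 ≅ 0.

H_1 = 0.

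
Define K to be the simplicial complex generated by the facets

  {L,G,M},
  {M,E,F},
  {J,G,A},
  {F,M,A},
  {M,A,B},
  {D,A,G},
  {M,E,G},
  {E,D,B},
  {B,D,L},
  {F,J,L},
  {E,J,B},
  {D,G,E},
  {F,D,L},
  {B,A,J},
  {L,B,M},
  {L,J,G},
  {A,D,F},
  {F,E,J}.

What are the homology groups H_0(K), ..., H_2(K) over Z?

Order the vertices as A < B < D < E < F < G < J < L < M. Listing each simplex with vertices in this order, K has dimension 2 with simplices:

  0-simplices (9): A, B, D, E, F, G, J, L, M
  1-simplices (27): AB, AD, AF, AG, AJ, AM, BD, BE, BJ, BL, BM, DE, DF, DG, DL, EF, EG, EJ, EM, FJ, FL, FM, GJ, GL, GM, JL, LM
  2-simplices (18): ABJ, ABM, ADF, ADG, AFM, AGJ, BDE, BDL, BEJ, BLM, DEG, DFL, EFJ, EFM, EGM, FJL, GJL, GLM

Hence C_0 ≅ Z^9, C_1 ≅ Z^27, C_2 ≅ Z^18.

∂_1: C_1 → C_0 sends each edge [p,q] (with p < q) to q − p.
The resulting 9×27 matrix has rank 8, and its Smith normal form has invariant factors (1,1,1,1,1,1,1,1).

Boundary ∂_2: C_2 → C_1 sends each 2-simplex [p,q,r] to [q,r] − [p,r] + [p,q]. For instance
  ∂BDL = DL − BL + BD,
  ∂BEJ = EJ − BJ + BE.
The resulting 27×18 matrix has rank 17, and its Smith normal form has invariant factors (1,1,1,1,1,1,1,1,1,1,1,1,1,1,1,1,1).

Now H_k = ker ∂_k / im ∂_{k+1}, so:

  H_0: rank C_0 − rank ∂_1 = 9 − 8 = 1, and the invariant factors of ∂_1 are all 1, so H_0 = Z.
  H_1: rank ker ∂_1 − rank ∂_2 = (27 − 8) − 17 = 2, and the invariant factors of ∂_2 are all 1, so H_1 = Z^2.
  H_2: rank ker ∂_2 − rank ∂_3 = (18 − 17) − 0 = 1, and there is no ∂_3, so H_2 = Z.

As a check, the Euler characteristic is 9 − 27 + 18 = 0, which agrees with 1 − 2 + 1 = 0.

H_0 ≅ Z,  H_1 ≅ Z^2,  H_2 ≅ Z.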